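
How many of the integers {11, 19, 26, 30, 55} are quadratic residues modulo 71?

(11/71) = -1 → non-residue.
(19/71) = +1 → QR.
(26/71) = -1 → non-residue.
(30/71) = +1 → QR.
(55/71) = -1 → non-residue.
Total quadratic residues among the 5: 2.

2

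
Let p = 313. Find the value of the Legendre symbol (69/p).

Reciprocity: 69 ≡ 1 and 313 ≡ 1 (mod 4), so (69/313) = +(313/69).
Reduce top mod 69: now compute (37/69).
Reciprocity: 37 ≡ 1 and 69 ≡ 1 (mod 4), so (37/69) = +(69/37).
Reduce top mod 37: now compute (32/37).
Pull out 2^5: since 37 ≡ 5 (mod 8), (2/37) = -1, so (2/37)^5 = -1.
Reached (1/37) = 1. Collecting the sign flips along the way, the symbol is -1.

-1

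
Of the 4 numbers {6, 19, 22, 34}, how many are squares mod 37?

(6/37) = -1 → non-residue.
(19/37) = -1 → non-residue.
(22/37) = -1 → non-residue.
(34/37) = +1 → QR.
Total quadratic residues among the 4: 1.

1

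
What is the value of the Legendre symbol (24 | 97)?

Pull out 2^3: since 97 ≡ 1 (mod 8), (2/97) = +1, so (2/97)^3 = +1.
Reciprocity: 3 ≡ 3 and 97 ≡ 1 (mod 4), so (3/97) = +(97/3).
Reduce top mod 3: now compute (1/3).
Reached (1/3) = 1. Collecting the sign flips along the way, the symbol is +1.

1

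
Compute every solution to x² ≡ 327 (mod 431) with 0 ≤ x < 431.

190, 241

Since 431 ≡ 3 (mod 4), a square root of 327 is 327^((431+1)/4) = 327^108 mod 431.
Repeated squaring: 327^2≡41, 327^4≡388, 327^8≡125, 327^16≡109, 327^32≡244, 327^64≡58 (mod 431).
327^108 = 327^(64+32+8+4) ≡ 190 (mod 431).
Check: 190² = 36100 ≡ 327 (mod 431). The two roots are 190 and 241.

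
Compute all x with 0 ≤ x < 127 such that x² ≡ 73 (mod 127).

Since 127 ≡ 3 (mod 4), a square root of 73 is 73^((127+1)/4) = 73^32 mod 127.
Repeated squaring: 73^2≡122, 73^4≡25, 73^8≡117, 73^16≡100, 73^32≡94 (mod 127).
73^32 = 73^(32) ≡ 94 (mod 127).
Check: 94² = 8836 ≡ 73 (mod 127). The two roots are 33 and 94.

33, 94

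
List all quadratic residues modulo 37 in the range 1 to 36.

Square k = 1,…,18 (k and 37−k give the same square):
1²=1, 2²=4, 3²=9, 4²=16, 5²=25, 6²=36, 7²≡12, 8²≡27, 9²≡7, 10²≡26, 11²≡10, 12²≡33, 13²≡21, 14²≡11, 15²≡3, 16²≡34, 17²≡30, 18²≡28 (mod 37).
So the quadratic residues mod 37 are {1, 3, 4, 7, 9, 10, 11, 12, 16, 21, 25, 26, 27, 28, 30, 33, 34, 36}.

1,3,4,7,9,10,11,12,16,21,25,26,27,28,30,33,34,36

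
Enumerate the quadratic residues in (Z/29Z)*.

Square k = 1,…,14 (k and 29−k give the same square):
1²=1, 2²=4, 3²=9, 4²=16, 5²=25, 6²≡7, 7²≡20, 8²≡6, 9²≡23, 10²≡13, 11²≡5, 12²≡28, 13²≡24, 14²≡22 (mod 29).
So the quadratic residues mod 29 are {1, 4, 5, 6, 7, 9, 13, 16, 20, 22, 23, 24, 25, 28}.

1, 4, 5, 6, 7, 9, 13, 16, 20, 22, 23, 24, 25, 28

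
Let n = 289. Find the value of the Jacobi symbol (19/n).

1

Reciprocity: 19 ≡ 3 and 289 ≡ 1 (mod 4), so (19/289) = +(289/19).
Reduce top mod 19: now compute (4/19).
Pull out 2^2: since 19 ≡ 3 (mod 8), (2/19) = -1, so (2/19)^2 = +1.
Reached (1/19) = 1. Collecting the sign flips along the way, the symbol is +1.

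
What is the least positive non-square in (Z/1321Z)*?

7

(2/1321) = +1, so 2 is a residue.
(3/1321) = +1, so 3 is a residue.
(4/1321) = +1, so 4 is a residue.
(5/1321) = +1, so 5 is a residue.
(6/1321) = +1, so 6 is a residue.
(7/1321) = −1, so 7 is the smallest positive non-residue mod 1321.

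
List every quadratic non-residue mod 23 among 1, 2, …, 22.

Square k = 1,…,11 (k and 23−k give the same square):
1²=1, 2²=4, 3²=9, 4²=16, 5²≡2, 6²≡13, 7²≡3, 8²≡18, 9²≡12, 10²≡8, 11²≡6 (mod 23).
The residues are {1, 2, 3, 4, 6, 8, 9, 12, 13, 16, 18}; the non-residues are the remaining 11 nonzero classes.

5, 7, 10, 11, 14, 15, 17, 19, 20, 21, 22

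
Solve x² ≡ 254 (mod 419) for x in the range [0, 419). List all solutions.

Since 419 ≡ 3 (mod 4), a square root of 254 is 254^((419+1)/4) = 254^105 mod 419.
Repeated squaring: 254^2≡409, 254^4≡100, 254^8≡363, 254^16≡203, 254^32≡147, 254^64≡240 (mod 419).
254^105 = 254^(64+32+8+1) ≡ 172 (mod 419).
Check: 172² = 29584 ≡ 254 (mod 419). The two roots are 172 and 247.

172, 247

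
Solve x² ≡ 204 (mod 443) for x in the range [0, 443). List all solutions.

145, 298

Since 443 ≡ 3 (mod 4), a square root of 204 is 204^((443+1)/4) = 204^111 mod 443.
Repeated squaring: 204^2≡417, 204^4≡233, 204^8≡243, 204^16≡130, 204^32≡66, 204^64≡369 (mod 443).
204^111 = 204^(64+32+8+4+2+1) ≡ 145 (mod 443).
Check: 145² = 21025 ≡ 204 (mod 443). The two roots are 145 and 298.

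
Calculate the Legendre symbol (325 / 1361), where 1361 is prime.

Reciprocity: 325 ≡ 1 and 1361 ≡ 1 (mod 4), so (325/1361) = +(1361/325).
Reduce top mod 325: now compute (61/325).
Reciprocity: 61 ≡ 1 and 325 ≡ 1 (mod 4), so (61/325) = +(325/61).
Reduce top mod 61: now compute (20/61).
Pull out 2^2: since 61 ≡ 5 (mod 8), (2/61) = -1, so (2/61)^2 = +1.
Reciprocity: 5 ≡ 1 and 61 ≡ 1 (mod 4), so (5/61) = +(61/5).
Reduce top mod 5: now compute (1/5).
Reached (1/5) = 1. Collecting the sign flips along the way, the symbol is +1.

1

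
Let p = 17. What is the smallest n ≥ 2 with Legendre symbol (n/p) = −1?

(2/17) = +1, so 2 is a residue.
(3/17) = −1, so 3 is the smallest positive non-residue mod 17.

3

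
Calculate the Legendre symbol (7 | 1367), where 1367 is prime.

Reciprocity: 7 ≡ 3 and 1367 ≡ 3 (mod 4), so (7/1367) = −(1367/7).
Reduce top mod 7: now compute (2/7).
Pull out 2: since 7 ≡ 7 (mod 8), (2/7) = +1.
Reached (1/7) = 1. Collecting the sign flips along the way, the symbol is -1.

-1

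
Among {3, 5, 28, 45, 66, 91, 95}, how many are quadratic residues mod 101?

3

(3/101) = -1 → non-residue.
(5/101) = +1 → QR.
(28/101) = -1 → non-residue.
(45/101) = +1 → QR.
(66/101) = -1 → non-residue.
(91/101) = -1 → non-residue.
(95/101) = +1 → QR.
Total quadratic residues among the 7: 3.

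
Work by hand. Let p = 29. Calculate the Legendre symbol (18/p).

-1

Euler's criterion: (18/29) ≡ 18^14 (mod 29).
18^2 ≡ 5 (mod 29)
18^4 ≡ 25 (mod 29)
18^8 ≡ 16 (mod 29)
18^14 = 18^(8+4+2) ≡ 28 (mod 29).
Result is 28 ≡ −1, so (18/29) = −1.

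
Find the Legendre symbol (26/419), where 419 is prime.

-1

Euler's criterion: (26/419) ≡ 26^209 (mod 419).
26^2 ≡ 257 (mod 419)
26^4 ≡ 266 (mod 419)
26^8 ≡ 364 (mod 419)
26^16 ≡ 92 (mod 419)
26^32 ≡ 84 (mod 419)
26^64 ≡ 352 (mod 419)
26^128 ≡ 299 (mod 419)
26^209 = 26^(128+64+16+1) ≡ 418 (mod 419).
Result is 418 ≡ −1, so (26/419) = −1.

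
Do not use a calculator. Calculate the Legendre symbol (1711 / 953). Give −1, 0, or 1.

1

First reduce: 1711 ≡ 758 (mod 953).
Pull out 2: since 953 ≡ 1 (mod 8), (2/953) = +1.
Reciprocity: 379 ≡ 3 and 953 ≡ 1 (mod 4), so (379/953) = +(953/379).
Reduce top mod 379: now compute (195/379).
Reciprocity: 195 ≡ 3 and 379 ≡ 3 (mod 4), so (195/379) = −(379/195).
Reduce top mod 195: now compute (184/195).
Pull out 2^3: since 195 ≡ 3 (mod 8), (2/195) = -1, so (2/195)^3 = -1.
Reciprocity: 23 ≡ 3 and 195 ≡ 3 (mod 4), so (23/195) = −(195/23).
Reduce top mod 23: now compute (11/23).
Reciprocity: 11 ≡ 3 and 23 ≡ 3 (mod 4), so (11/23) = −(23/11).
Reduce top mod 11: now compute (1/11).
Reached (1/11) = 1. Collecting the sign flips along the way, the symbol is +1.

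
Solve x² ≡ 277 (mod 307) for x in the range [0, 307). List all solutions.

82, 225

Since 307 ≡ 3 (mod 4), a square root of 277 is 277^((307+1)/4) = 277^77 mod 307.
Repeated squaring: 277^2≡286, 277^4≡134, 277^8≡150, 277^16≡89, 277^32≡246, 277^64≡37 (mod 307).
277^77 = 277^(64+8+4+1) ≡ 225 (mod 307).
Check: 225² = 50625 ≡ 277 (mod 307). The two roots are 82 and 225.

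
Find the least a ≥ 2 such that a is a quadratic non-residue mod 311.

(2/311) = +1, so 2 is a residue.
(3/311) = +1, so 3 is a residue.
(4/311) = +1, so 4 is a residue.
(5/311) = +1, so 5 is a residue.
(6/311) = +1, so 6 is a residue.
(7/311) = +1, so 7 is a residue.
(8/311) = +1, so 8 is a residue.
(9/311) = +1, so 9 is a residue.
(10/311) = +1, so 10 is a residue.
(11/311) = −1, so 11 is the smallest positive non-residue mod 311.

11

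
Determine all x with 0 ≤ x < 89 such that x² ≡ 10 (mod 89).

89 ≡ 1 (mod 4), so we find a root by search.
Trying successive values, 30² = 900 ≡ 10 (mod 89). The other root is 89 − 30 = 59.

30, 59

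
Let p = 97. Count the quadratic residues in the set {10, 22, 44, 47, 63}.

3

(10/97) = -1 → non-residue.
(22/97) = +1 → QR.
(44/97) = +1 → QR.
(47/97) = +1 → QR.
(63/97) = -1 → non-residue.
Total quadratic residues among the 5: 3.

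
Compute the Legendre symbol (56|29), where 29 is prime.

-1

First reduce: 56 ≡ 27 (mod 29).
Reciprocity: 27 ≡ 3 and 29 ≡ 1 (mod 4), so (27/29) = +(29/27).
Reduce top mod 27: now compute (2/27).
Pull out 2: since 27 ≡ 3 (mod 8), (2/27) = -1.
Reached (1/27) = 1. Collecting the sign flips along the way, the symbol is -1.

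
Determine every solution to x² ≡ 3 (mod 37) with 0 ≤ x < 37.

15, 22

37 ≡ 1 (mod 4), so we find a root by search.
Trying successive values, 15² = 225 ≡ 3 (mod 37). The other root is 37 − 15 = 22.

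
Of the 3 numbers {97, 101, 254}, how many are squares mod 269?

(97/269) = +1 → QR.
(101/269) = -1 → non-residue.
(254/269) = -1 → non-residue.
Total quadratic residues among the 3: 1.

1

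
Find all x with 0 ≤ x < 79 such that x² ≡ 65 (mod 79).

12, 67

Since 79 ≡ 3 (mod 4), a square root of 65 is 65^((79+1)/4) = 65^20 mod 79.
Repeated squaring: 65^2≡38, 65^4≡22, 65^8≡10, 65^16≡21 (mod 79).
65^20 = 65^(16+4) ≡ 67 (mod 79).
Check: 67² = 4489 ≡ 65 (mod 79). The two roots are 12 and 67.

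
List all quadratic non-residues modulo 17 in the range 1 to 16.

Square k = 1,…,8 (k and 17−k give the same square):
1²=1, 2²=4, 3²=9, 4²=16, 5²≡8, 6²≡2, 7²≡15, 8²≡13 (mod 17).
The residues are {1, 2, 4, 8, 9, 13, 15, 16}; the non-residues are the remaining 8 nonzero classes.

3, 5, 6, 7, 10, 11, 12, 14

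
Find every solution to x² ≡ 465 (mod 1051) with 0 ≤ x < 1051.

Since 1051 ≡ 3 (mod 4), a square root of 465 is 465^((1051+1)/4) = 465^263 mod 1051.
Repeated squaring: 465^2≡770, 465^4≡136, 465^8≡629, 465^16≡465, 465^32≡770, 465^64≡136, 465^128≡629, 465^256≡465 (mod 1051).
465^263 = 465^(256+4+2+1) ≡ 629 (mod 1051).
Check: 629² = 395641 ≡ 465 (mod 1051). The two roots are 422 and 629.

422, 629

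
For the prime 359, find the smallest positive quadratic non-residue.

7

(2/359) = +1, so 2 is a residue.
(3/359) = +1, so 3 is a residue.
(4/359) = +1, so 4 is a residue.
(5/359) = +1, so 5 is a residue.
(6/359) = +1, so 6 is a residue.
(7/359) = −1, so 7 is the smallest positive non-residue mod 359.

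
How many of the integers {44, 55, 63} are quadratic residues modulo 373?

2

(44/373) = -1 → non-residue.
(55/373) = +1 → QR.
(63/373) = +1 → QR.
Total quadratic residues among the 3: 2.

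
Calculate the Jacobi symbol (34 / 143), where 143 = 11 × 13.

-1

Pull out 2: since 143 ≡ 7 (mod 8), (2/143) = +1.
Reciprocity: 17 ≡ 1 and 143 ≡ 3 (mod 4), so (17/143) = +(143/17).
Reduce top mod 17: now compute (7/17).
Reciprocity: 7 ≡ 3 and 17 ≡ 1 (mod 4), so (7/17) = +(17/7).
Reduce top mod 7: now compute (3/7).
Reciprocity: 3 ≡ 3 and 7 ≡ 3 (mod 4), so (3/7) = −(7/3).
Reduce top mod 3: now compute (1/3).
Reached (1/3) = 1. Collecting the sign flips along the way, the symbol is -1.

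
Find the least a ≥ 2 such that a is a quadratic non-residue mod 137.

3

(2/137) = +1, so 2 is a residue.
(3/137) = −1, so 3 is the smallest positive non-residue mod 137.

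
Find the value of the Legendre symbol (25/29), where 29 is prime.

1

Euler's criterion: (25/29) ≡ 25^14 (mod 29).
25^2 ≡ 16 (mod 29)
25^4 ≡ 24 (mod 29)
25^8 ≡ 25 (mod 29)
25^14 = 25^(8+4+2) ≡ 1 (mod 29).
Result is 1, so (25/29) = 1.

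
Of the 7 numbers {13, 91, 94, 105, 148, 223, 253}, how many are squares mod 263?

5

(13/263) = +1 → QR.
(91/263) = -1 → non-residue.
(94/263) = -1 → non-residue.
(105/263) = +1 → QR.
(148/263) = +1 → QR.
(223/263) = +1 → QR.
(253/263) = +1 → QR.
Total quadratic residues among the 7: 5.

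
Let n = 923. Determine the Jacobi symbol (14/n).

Pull out 2: since 923 ≡ 3 (mod 8), (2/923) = -1.
Reciprocity: 7 ≡ 3 and 923 ≡ 3 (mod 4), so (7/923) = −(923/7).
Reduce top mod 7: now compute (6/7).
Pull out 2: since 7 ≡ 7 (mod 8), (2/7) = +1.
Reciprocity: 3 ≡ 3 and 7 ≡ 3 (mod 4), so (3/7) = −(7/3).
Reduce top mod 3: now compute (1/3).
Reached (1/3) = 1. Collecting the sign flips along the way, the symbol is -1.

-1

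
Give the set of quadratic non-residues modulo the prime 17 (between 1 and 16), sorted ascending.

Square k = 1,…,8 (k and 17−k give the same square):
1²=1, 2²=4, 3²=9, 4²=16, 5²≡8, 6²≡2, 7²≡15, 8²≡13 (mod 17).
The residues are {1, 2, 4, 8, 9, 13, 15, 16}; the non-residues are the remaining 8 nonzero classes.

3 5 6 7 10 11 12 14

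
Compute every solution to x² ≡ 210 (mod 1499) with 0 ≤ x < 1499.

Since 1499 ≡ 3 (mod 4), a square root of 210 is 210^((1499+1)/4) = 210^375 mod 1499.
Repeated squaring: 210^2≡629, 210^4≡1404, 210^8≡31, 210^16≡961, 210^32≡137, 210^64≡781, 210^128≡1367, 210^256≡935 (mod 1499).
210^375 = 210^(256+64+32+16+4+2+1) ≡ 209 (mod 1499).
Check: 209² = 43681 ≡ 210 (mod 1499). The two roots are 209 and 1290.

209, 1290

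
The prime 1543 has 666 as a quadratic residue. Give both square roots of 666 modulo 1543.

47, 1496

Since 1543 ≡ 3 (mod 4), a square root of 666 is 666^((1543+1)/4) = 666^386 mod 1543.
Repeated squaring: 666^2≡715, 666^4≡492, 666^8≡1356, 666^16≡1023, 666^32≡375, 666^64≡212, 666^128≡197, 666^256≡234 (mod 1543).
666^386 = 666^(256+128+2) ≡ 47 (mod 1543).
Check: 47² = 2209 ≡ 666 (mod 1543). The two roots are 47 and 1496.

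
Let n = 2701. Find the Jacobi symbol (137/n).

Reciprocity: 137 ≡ 1 and 2701 ≡ 1 (mod 4), so (137/2701) = +(2701/137).
Reduce top mod 137: now compute (98/137).
Pull out 2: since 137 ≡ 1 (mod 8), (2/137) = +1.
Reciprocity: 49 ≡ 1 and 137 ≡ 1 (mod 4), so (49/137) = +(137/49).
Reduce top mod 49: now compute (39/49).
Reciprocity: 39 ≡ 3 and 49 ≡ 1 (mod 4), so (39/49) = +(49/39).
Reduce top mod 39: now compute (10/39).
Pull out 2: since 39 ≡ 7 (mod 8), (2/39) = +1.
Reciprocity: 5 ≡ 1 and 39 ≡ 3 (mod 4), so (5/39) = +(39/5).
Reduce top mod 5: now compute (4/5).
Pull out 2^2: since 5 ≡ 5 (mod 8), (2/5) = -1, so (2/5)^2 = +1.
Reached (1/5) = 1. Collecting the sign flips along the way, the symbol is +1.

1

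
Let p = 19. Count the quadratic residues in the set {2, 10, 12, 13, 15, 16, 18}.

(2/19) = -1 → non-residue.
(10/19) = -1 → non-residue.
(12/19) = -1 → non-residue.
(13/19) = -1 → non-residue.
(15/19) = -1 → non-residue.
(16/19) = +1 → QR.
(18/19) = -1 → non-residue.
Total quadratic residues among the 7: 1.

1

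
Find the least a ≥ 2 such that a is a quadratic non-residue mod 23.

(2/23) = +1, so 2 is a residue.
(3/23) = +1, so 3 is a residue.
(4/23) = +1, so 4 is a residue.
(5/23) = −1, so 5 is the smallest positive non-residue mod 23.

5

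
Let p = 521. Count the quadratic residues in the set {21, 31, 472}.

3

(21/521) = +1 → QR.
(31/521) = +1 → QR.
(472/521) = +1 → QR.
Total quadratic residues among the 3: 3.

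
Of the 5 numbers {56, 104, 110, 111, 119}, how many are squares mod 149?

(56/149) = -1 → non-residue.
(104/149) = +1 → QR.
(110/149) = +1 → QR.
(111/149) = -1 → non-residue.
(119/149) = +1 → QR.
Total quadratic residues among the 5: 3.

3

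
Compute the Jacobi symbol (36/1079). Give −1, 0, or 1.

Pull out 2^2: since 1079 ≡ 7 (mod 8), (2/1079) = +1, so (2/1079)^2 = +1.
Reciprocity: 9 ≡ 1 and 1079 ≡ 3 (mod 4), so (9/1079) = +(1079/9).
Reduce top mod 9: now compute (8/9).
Pull out 2^3: since 9 ≡ 1 (mod 8), (2/9) = +1, so (2/9)^3 = +1.
Reached (1/9) = 1. Collecting the sign flips along the way, the symbol is +1.

1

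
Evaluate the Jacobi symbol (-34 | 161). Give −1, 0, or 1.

First reduce: -34 ≡ 127 (mod 161).
Reciprocity: 127 ≡ 3 and 161 ≡ 1 (mod 4), so (127/161) = +(161/127).
Reduce top mod 127: now compute (34/127).
Pull out 2: since 127 ≡ 7 (mod 8), (2/127) = +1.
Reciprocity: 17 ≡ 1 and 127 ≡ 3 (mod 4), so (17/127) = +(127/17).
Reduce top mod 17: now compute (8/17).
Pull out 2^3: since 17 ≡ 1 (mod 8), (2/17) = +1, so (2/17)^3 = +1.
Reached (1/17) = 1. Collecting the sign flips along the way, the symbol is +1.

1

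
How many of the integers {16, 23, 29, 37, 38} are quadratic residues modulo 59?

2

(16/59) = +1 → QR.
(23/59) = -1 → non-residue.
(29/59) = +1 → QR.
(37/59) = -1 → non-residue.
(38/59) = -1 → non-residue.
Total quadratic residues among the 5: 2.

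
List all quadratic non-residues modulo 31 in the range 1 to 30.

Square k = 1,…,15 (k and 31−k give the same square):
1²=1, 2²=4, 3²=9, 4²=16, 5²=25, 6²≡5, 7²≡18, 8²≡2, 9²≡19, 10²≡7, 11²≡28, 12²≡20, 13²≡14, 14²≡10, 15²≡8 (mod 31).
The residues are {1, 2, 4, 5, 7, 8, 9, 10, 14, 16, 18, 19, 20, 25, 28}; the non-residues are the remaining 15 nonzero classes.

3,6,11,12,13,15,17,21,22,23,24,26,27,29,30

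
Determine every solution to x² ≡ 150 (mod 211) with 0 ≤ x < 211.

19, 192

Since 211 ≡ 3 (mod 4), a square root of 150 is 150^((211+1)/4) = 150^53 mod 211.
Repeated squaring: 150^2≡134, 150^4≡21, 150^8≡19, 150^16≡150, 150^32≡134 (mod 211).
150^53 = 150^(32+16+4+1) ≡ 19 (mod 211).
Check: 19² = 361 ≡ 150 (mod 211). The two roots are 19 and 192.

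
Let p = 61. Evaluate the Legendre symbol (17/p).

Reciprocity: 17 ≡ 1 and 61 ≡ 1 (mod 4), so (17/61) = +(61/17).
Reduce top mod 17: now compute (10/17).
Pull out 2: since 17 ≡ 1 (mod 8), (2/17) = +1.
Reciprocity: 5 ≡ 1 and 17 ≡ 1 (mod 4), so (5/17) = +(17/5).
Reduce top mod 5: now compute (2/5).
Pull out 2: since 5 ≡ 5 (mod 8), (2/5) = -1.
Reached (1/5) = 1. Collecting the sign flips along the way, the symbol is -1.

-1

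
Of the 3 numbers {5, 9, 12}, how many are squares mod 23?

2

(5/23) = -1 → non-residue.
(9/23) = +1 → QR.
(12/23) = +1 → QR.
Total quadratic residues among the 3: 2.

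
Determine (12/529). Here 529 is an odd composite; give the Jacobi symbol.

Pull out 2^2: since 529 ≡ 1 (mod 8), (2/529) = +1, so (2/529)^2 = +1.
Reciprocity: 3 ≡ 3 and 529 ≡ 1 (mod 4), so (3/529) = +(529/3).
Reduce top mod 3: now compute (1/3).
Reached (1/3) = 1. Collecting the sign flips along the way, the symbol is +1.

1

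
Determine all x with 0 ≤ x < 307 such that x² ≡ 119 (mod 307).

Since 307 ≡ 3 (mod 4), a square root of 119 is 119^((307+1)/4) = 119^77 mod 307.
Repeated squaring: 119^2≡39, 119^4≡293, 119^8≡196, 119^16≡41, 119^32≡146, 119^64≡133 (mod 307).
119^77 = 119^(64+8+4+1) ≡ 160 (mod 307).
Check: 160² = 25600 ≡ 119 (mod 307). The two roots are 147 and 160.

147, 160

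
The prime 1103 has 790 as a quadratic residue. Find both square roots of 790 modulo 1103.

Since 1103 ≡ 3 (mod 4), a square root of 790 is 790^((1103+1)/4) = 790^276 mod 1103.
Repeated squaring: 790^2≡905, 790^4≡599, 790^8≡326, 790^16≡388, 790^32≡536, 790^64≡516, 790^128≡433, 790^256≡1082 (mod 1103).
790^276 = 790^(256+16+4) ≡ 123 (mod 1103).
Check: 123² = 15129 ≡ 790 (mod 1103). The two roots are 123 and 980.

123, 980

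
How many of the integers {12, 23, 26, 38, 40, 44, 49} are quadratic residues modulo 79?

6

(12/79) = -1 → non-residue.
(23/79) = +1 → QR.
(26/79) = +1 → QR.
(38/79) = +1 → QR.
(40/79) = +1 → QR.
(44/79) = +1 → QR.
(49/79) = +1 → QR.
Total quadratic residues among the 7: 6.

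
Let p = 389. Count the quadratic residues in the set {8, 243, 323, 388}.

(8/389) = -1 → non-residue.
(243/389) = -1 → non-residue.
(323/389) = +1 → QR.
(388/389) = +1 → QR.
Total quadratic residues among the 4: 2.

2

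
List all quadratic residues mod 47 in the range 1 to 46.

1 2 3 4 6 7 8 9 12 14 16 17 18 21 24 25 27 28 32 34 36 37 42

Square k = 1,…,23 (k and 47−k give the same square):
1²=1, 2²=4, 3²=9, 4²=16, 5²=25, 6²=36, 7²≡2, 8²≡17, 9²≡34, 10²≡6, 11²≡27, 12²≡3, 13²≡28, 14²≡8, 15²≡37, 16²≡21, 17²≡7, 18²≡42, 19²≡32, 20²≡24, 21²≡18, 22²≡14, 23²≡12 (mod 47).
So the quadratic residues mod 47 are {1, 2, 3, 4, 6, 7, 8, 9, 12, 14, 16, 17, 18, 21, 24, 25, 27, 28, 32, 34, 36, 37, 42}.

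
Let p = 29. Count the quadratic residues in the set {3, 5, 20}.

2

(3/29) = -1 → non-residue.
(5/29) = +1 → QR.
(20/29) = +1 → QR.
Total quadratic residues among the 3: 2.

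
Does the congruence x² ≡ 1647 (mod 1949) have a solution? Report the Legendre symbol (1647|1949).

-1

Reciprocity: 1647 ≡ 3 and 1949 ≡ 1 (mod 4), so (1647/1949) = +(1949/1647).
Reduce top mod 1647: now compute (302/1647).
Pull out 2: since 1647 ≡ 7 (mod 8), (2/1647) = +1.
Reciprocity: 151 ≡ 3 and 1647 ≡ 3 (mod 4), so (151/1647) = −(1647/151).
Reduce top mod 151: now compute (137/151).
Reciprocity: 137 ≡ 1 and 151 ≡ 3 (mod 4), so (137/151) = +(151/137).
Reduce top mod 137: now compute (14/137).
Pull out 2: since 137 ≡ 1 (mod 8), (2/137) = +1.
Reciprocity: 7 ≡ 3 and 137 ≡ 1 (mod 4), so (7/137) = +(137/7).
Reduce top mod 7: now compute (4/7).
Pull out 2^2: since 7 ≡ 7 (mod 8), (2/7) = +1, so (2/7)^2 = +1.
Reached (1/7) = 1. Collecting the sign flips along the way, the symbol is -1.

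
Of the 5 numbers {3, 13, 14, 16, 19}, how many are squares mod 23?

(3/23) = +1 → QR.
(13/23) = +1 → QR.
(14/23) = -1 → non-residue.
(16/23) = +1 → QR.
(19/23) = -1 → non-residue.
Total quadratic residues among the 5: 3.

3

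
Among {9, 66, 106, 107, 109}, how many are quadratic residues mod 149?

(9/149) = +1 → QR.
(66/149) = -1 → non-residue.
(106/149) = -1 → non-residue.
(107/149) = +1 → QR.
(109/149) = -1 → non-residue.
Total quadratic residues among the 5: 2.

2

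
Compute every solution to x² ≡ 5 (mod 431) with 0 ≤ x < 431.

181, 250

Since 431 ≡ 3 (mod 4), a square root of 5 is 5^((431+1)/4) = 5^108 mod 431.
Repeated squaring: 5^2≡25, 5^4≡194, 5^8≡139, 5^16≡357, 5^32≡304, 5^64≡182 (mod 431).
5^108 = 5^(64+32+8+4) ≡ 250 (mod 431).
Check: 250² = 62500 ≡ 5 (mod 431). The two roots are 181 and 250.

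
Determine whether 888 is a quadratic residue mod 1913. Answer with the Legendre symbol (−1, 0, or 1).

Pull out 2^3: since 1913 ≡ 1 (mod 8), (2/1913) = +1, so (2/1913)^3 = +1.
Reciprocity: 111 ≡ 3 and 1913 ≡ 1 (mod 4), so (111/1913) = +(1913/111).
Reduce top mod 111: now compute (26/111).
Pull out 2: since 111 ≡ 7 (mod 8), (2/111) = +1.
Reciprocity: 13 ≡ 1 and 111 ≡ 3 (mod 4), so (13/111) = +(111/13).
Reduce top mod 13: now compute (7/13).
Reciprocity: 7 ≡ 3 and 13 ≡ 1 (mod 4), so (7/13) = +(13/7).
Reduce top mod 7: now compute (6/7).
Pull out 2: since 7 ≡ 7 (mod 8), (2/7) = +1.
Reciprocity: 3 ≡ 3 and 7 ≡ 3 (mod 4), so (3/7) = −(7/3).
Reduce top mod 3: now compute (1/3).
Reached (1/3) = 1. Collecting the sign flips along the way, the symbol is -1.

-1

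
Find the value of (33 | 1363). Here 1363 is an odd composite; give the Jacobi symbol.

-1

Reciprocity: 33 ≡ 1 and 1363 ≡ 3 (mod 4), so (33/1363) = +(1363/33).
Reduce top mod 33: now compute (10/33).
Pull out 2: since 33 ≡ 1 (mod 8), (2/33) = +1.
Reciprocity: 5 ≡ 1 and 33 ≡ 1 (mod 4), so (5/33) = +(33/5).
Reduce top mod 5: now compute (3/5).
Reciprocity: 3 ≡ 3 and 5 ≡ 1 (mod 4), so (3/5) = +(5/3).
Reduce top mod 3: now compute (2/3).
Pull out 2: since 3 ≡ 3 (mod 8), (2/3) = -1.
Reached (1/3) = 1. Collecting the sign flips along the way, the symbol is -1.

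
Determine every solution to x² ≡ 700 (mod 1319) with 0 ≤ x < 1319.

429, 890

Since 1319 ≡ 3 (mod 4), a square root of 700 is 700^((1319+1)/4) = 700^330 mod 1319.
Repeated squaring: 700^2≡651, 700^4≡402, 700^8≡686, 700^16≡1032, 700^32≡591, 700^64≡1065, 700^128≡1204, 700^256≡35 (mod 1319).
700^330 = 700^(256+64+8+2) ≡ 890 (mod 1319).
Check: 890² = 792100 ≡ 700 (mod 1319). The two roots are 429 and 890.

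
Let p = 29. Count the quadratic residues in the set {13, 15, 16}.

2

(13/29) = +1 → QR.
(15/29) = -1 → non-residue.
(16/29) = +1 → QR.
Total quadratic residues among the 3: 2.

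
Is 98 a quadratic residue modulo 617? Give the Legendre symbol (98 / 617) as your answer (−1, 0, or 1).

1

Pull out 2: since 617 ≡ 1 (mod 8), (2/617) = +1.
Reciprocity: 49 ≡ 1 and 617 ≡ 1 (mod 4), so (49/617) = +(617/49).
Reduce top mod 49: now compute (29/49).
Reciprocity: 29 ≡ 1 and 49 ≡ 1 (mod 4), so (29/49) = +(49/29).
Reduce top mod 29: now compute (20/29).
Pull out 2^2: since 29 ≡ 5 (mod 8), (2/29) = -1, so (2/29)^2 = +1.
Reciprocity: 5 ≡ 1 and 29 ≡ 1 (mod 4), so (5/29) = +(29/5).
Reduce top mod 5: now compute (4/5).
Pull out 2^2: since 5 ≡ 5 (mod 8), (2/5) = -1, so (2/5)^2 = +1.
Reached (1/5) = 1. Collecting the sign flips along the way, the symbol is +1.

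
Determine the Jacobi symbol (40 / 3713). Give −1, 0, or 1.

Pull out 2^3: since 3713 ≡ 1 (mod 8), (2/3713) = +1, so (2/3713)^3 = +1.
Reciprocity: 5 ≡ 1 and 3713 ≡ 1 (mod 4), so (5/3713) = +(3713/5).
Reduce top mod 5: now compute (3/5).
Reciprocity: 3 ≡ 3 and 5 ≡ 1 (mod 4), so (3/5) = +(5/3).
Reduce top mod 3: now compute (2/3).
Pull out 2: since 3 ≡ 3 (mod 8), (2/3) = -1.
Reached (1/3) = 1. Collecting the sign flips along the way, the symbol is -1.

-1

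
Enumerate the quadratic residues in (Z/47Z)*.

Square k = 1,…,23 (k and 47−k give the same square):
1²=1, 2²=4, 3²=9, 4²=16, 5²=25, 6²=36, 7²≡2, 8²≡17, 9²≡34, 10²≡6, 11²≡27, 12²≡3, 13²≡28, 14²≡8, 15²≡37, 16²≡21, 17²≡7, 18²≡42, 19²≡32, 20²≡24, 21²≡18, 22²≡14, 23²≡12 (mod 47).
So the quadratic residues mod 47 are {1, 2, 3, 4, 6, 7, 8, 9, 12, 14, 16, 17, 18, 21, 24, 25, 27, 28, 32, 34, 36, 37, 42}.

1,2,3,4,6,7,8,9,12,14,16,17,18,21,24,25,27,28,32,34,36,37,42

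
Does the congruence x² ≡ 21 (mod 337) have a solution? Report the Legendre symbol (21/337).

1

Euler's criterion: (21/337) ≡ 21^168 (mod 337).
21^2 ≡ 104 (mod 337)
21^4 ≡ 32 (mod 337)
21^8 ≡ 13 (mod 337)
21^16 ≡ 169 (mod 337)
21^32 ≡ 253 (mod 337)
21^64 ≡ 316 (mod 337)
21^128 ≡ 104 (mod 337)
21^168 = 21^(128+32+8) ≡ 1 (mod 337).
Result is 1, so (21/337) = 1.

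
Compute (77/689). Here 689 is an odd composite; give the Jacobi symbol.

Reciprocity: 77 ≡ 1 and 689 ≡ 1 (mod 4), so (77/689) = +(689/77).
Reduce top mod 77: now compute (73/77).
Reciprocity: 73 ≡ 1 and 77 ≡ 1 (mod 4), so (73/77) = +(77/73).
Reduce top mod 73: now compute (4/73).
Pull out 2^2: since 73 ≡ 1 (mod 8), (2/73) = +1, so (2/73)^2 = +1.
Reached (1/73) = 1. Collecting the sign flips along the way, the symbol is +1.

1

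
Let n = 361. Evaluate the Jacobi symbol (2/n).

Pull out 2: since 361 ≡ 1 (mod 8), (2/361) = +1.
Reached (1/361) = 1. Collecting the sign flips along the way, the symbol is +1.

1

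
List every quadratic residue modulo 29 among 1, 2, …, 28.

Square k = 1,…,14 (k and 29−k give the same square):
1²=1, 2²=4, 3²=9, 4²=16, 5²=25, 6²≡7, 7²≡20, 8²≡6, 9²≡23, 10²≡13, 11²≡5, 12²≡28, 13²≡24, 14²≡22 (mod 29).
So the quadratic residues mod 29 are {1, 4, 5, 6, 7, 9, 13, 16, 20, 22, 23, 24, 25, 28}.

1,4,5,6,7,9,13,16,20,22,23,24,25,28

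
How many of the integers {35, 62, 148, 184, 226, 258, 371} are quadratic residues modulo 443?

(35/443) = +1 → QR.
(62/443) = +1 → QR.
(148/443) = +1 → QR.
(184/443) = +1 → QR.
(226/443) = -1 → non-residue.
(258/443) = +1 → QR.
(371/443) = +1 → QR.
Total quadratic residues among the 7: 6.

6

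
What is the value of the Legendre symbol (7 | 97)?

-1

Reciprocity: 7 ≡ 3 and 97 ≡ 1 (mod 4), so (7/97) = +(97/7).
Reduce top mod 7: now compute (6/7).
Pull out 2: since 7 ≡ 7 (mod 8), (2/7) = +1.
Reciprocity: 3 ≡ 3 and 7 ≡ 3 (mod 4), so (3/7) = −(7/3).
Reduce top mod 3: now compute (1/3).
Reached (1/3) = 1. Collecting the sign flips along the way, the symbol is -1.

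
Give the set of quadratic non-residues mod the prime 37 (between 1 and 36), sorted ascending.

2, 5, 6, 8, 13, 14, 15, 17, 18, 19, 20, 22, 23, 24, 29, 31, 32, 35

Square k = 1,…,18 (k and 37−k give the same square):
1²=1, 2²=4, 3²=9, 4²=16, 5²=25, 6²=36, 7²≡12, 8²≡27, 9²≡7, 10²≡26, 11²≡10, 12²≡33, 13²≡21, 14²≡11, 15²≡3, 16²≡34, 17²≡30, 18²≡28 (mod 37).
The residues are {1, 3, 4, 7, 9, 10, 11, 12, 16, 21, 25, 26, 27, 28, 30, 33, 34, 36}; the non-residues are the remaining 18 nonzero classes.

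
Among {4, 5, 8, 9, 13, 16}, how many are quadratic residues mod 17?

5

(4/17) = +1 → QR.
(5/17) = -1 → non-residue.
(8/17) = +1 → QR.
(9/17) = +1 → QR.
(13/17) = +1 → QR.
(16/17) = +1 → QR.
Total quadratic residues among the 6: 5.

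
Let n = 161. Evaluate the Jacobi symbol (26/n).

Pull out 2: since 161 ≡ 1 (mod 8), (2/161) = +1.
Reciprocity: 13 ≡ 1 and 161 ≡ 1 (mod 4), so (13/161) = +(161/13).
Reduce top mod 13: now compute (5/13).
Reciprocity: 5 ≡ 1 and 13 ≡ 1 (mod 4), so (5/13) = +(13/5).
Reduce top mod 5: now compute (3/5).
Reciprocity: 3 ≡ 3 and 5 ≡ 1 (mod 4), so (3/5) = +(5/3).
Reduce top mod 3: now compute (2/3).
Pull out 2: since 3 ≡ 3 (mod 8), (2/3) = -1.
Reached (1/3) = 1. Collecting the sign flips along the way, the symbol is -1.

-1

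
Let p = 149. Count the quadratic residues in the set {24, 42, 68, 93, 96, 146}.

(24/149) = +1 → QR.
(42/149) = +1 → QR.
(68/149) = +1 → QR.
(93/149) = -1 → non-residue.
(96/149) = +1 → QR.
(146/149) = -1 → non-residue.
Total quadratic residues among the 6: 4.

4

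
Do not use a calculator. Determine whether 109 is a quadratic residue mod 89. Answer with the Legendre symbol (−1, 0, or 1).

1

Euler's criterion: (109/89) ≡ 20^44 (mod 89).
20^2 ≡ 44 (mod 89)
20^4 ≡ 67 (mod 89)
20^8 ≡ 39 (mod 89)
20^16 ≡ 8 (mod 89)
20^32 ≡ 64 (mod 89)
20^44 = 20^(32+8+4) ≡ 1 (mod 89).
Result is 1, so (109/89) = 1.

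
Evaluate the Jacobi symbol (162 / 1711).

1

Pull out 2: since 1711 ≡ 7 (mod 8), (2/1711) = +1.
Reciprocity: 81 ≡ 1 and 1711 ≡ 3 (mod 4), so (81/1711) = +(1711/81).
Reduce top mod 81: now compute (10/81).
Pull out 2: since 81 ≡ 1 (mod 8), (2/81) = +1.
Reciprocity: 5 ≡ 1 and 81 ≡ 1 (mod 4), so (5/81) = +(81/5).
Reduce top mod 5: now compute (1/5).
Reached (1/5) = 1. Collecting the sign flips along the way, the symbol is +1.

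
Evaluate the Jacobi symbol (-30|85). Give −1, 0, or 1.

0

First reduce: -30 ≡ 55 (mod 85).
Reciprocity: 55 ≡ 3 and 85 ≡ 1 (mod 4), so (55/85) = +(85/55).
Reduce top mod 55: now compute (30/55).
Pull out 2: since 55 ≡ 7 (mod 8), (2/55) = +1.
Reciprocity: 15 ≡ 3 and 55 ≡ 3 (mod 4), so (15/55) = −(55/15).
Reduce top mod 15: now compute (10/15).
Pull out 2: since 15 ≡ 7 (mod 8), (2/15) = +1.
Reciprocity: 5 ≡ 1 and 15 ≡ 3 (mod 4), so (5/15) = +(15/5).
Reduce top mod 5: now compute (0/5).
Top reduces to 0: gcd > 1, so the symbol is 0.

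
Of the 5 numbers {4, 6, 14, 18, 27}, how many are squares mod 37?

2

(4/37) = +1 → QR.
(6/37) = -1 → non-residue.
(14/37) = -1 → non-residue.
(18/37) = -1 → non-residue.
(27/37) = +1 → QR.
Total quadratic residues among the 5: 2.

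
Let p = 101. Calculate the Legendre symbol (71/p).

1

Reciprocity: 71 ≡ 3 and 101 ≡ 1 (mod 4), so (71/101) = +(101/71).
Reduce top mod 71: now compute (30/71).
Pull out 2: since 71 ≡ 7 (mod 8), (2/71) = +1.
Reciprocity: 15 ≡ 3 and 71 ≡ 3 (mod 4), so (15/71) = −(71/15).
Reduce top mod 15: now compute (11/15).
Reciprocity: 11 ≡ 3 and 15 ≡ 3 (mod 4), so (11/15) = −(15/11).
Reduce top mod 11: now compute (4/11).
Pull out 2^2: since 11 ≡ 3 (mod 8), (2/11) = -1, so (2/11)^2 = +1.
Reached (1/11) = 1. Collecting the sign flips along the way, the symbol is +1.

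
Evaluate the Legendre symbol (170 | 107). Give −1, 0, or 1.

First reduce: 170 ≡ 63 (mod 107).
Reciprocity: 63 ≡ 3 and 107 ≡ 3 (mod 4), so (63/107) = −(107/63).
Reduce top mod 63: now compute (44/63).
Pull out 2^2: since 63 ≡ 7 (mod 8), (2/63) = +1, so (2/63)^2 = +1.
Reciprocity: 11 ≡ 3 and 63 ≡ 3 (mod 4), so (11/63) = −(63/11).
Reduce top mod 11: now compute (8/11).
Pull out 2^3: since 11 ≡ 3 (mod 8), (2/11) = -1, so (2/11)^3 = -1.
Reached (1/11) = 1. Collecting the sign flips along the way, the symbol is -1.

-1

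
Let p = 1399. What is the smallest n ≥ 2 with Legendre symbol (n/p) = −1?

(2/1399) = +1, so 2 is a residue.
(3/1399) = −1, so 3 is the smallest positive non-residue mod 1399.

3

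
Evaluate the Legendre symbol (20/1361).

Pull out 2^2: since 1361 ≡ 1 (mod 8), (2/1361) = +1, so (2/1361)^2 = +1.
Reciprocity: 5 ≡ 1 and 1361 ≡ 1 (mod 4), so (5/1361) = +(1361/5).
Reduce top mod 5: now compute (1/5).
Reached (1/5) = 1. Collecting the sign flips along the way, the symbol is +1.

1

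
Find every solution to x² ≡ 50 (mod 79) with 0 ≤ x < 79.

34, 45

Since 79 ≡ 3 (mod 4), a square root of 50 is 50^((79+1)/4) = 50^20 mod 79.
Repeated squaring: 50^2≡51, 50^4≡73, 50^8≡36, 50^16≡32 (mod 79).
50^20 = 50^(16+4) ≡ 45 (mod 79).
Check: 45² = 2025 ≡ 50 (mod 79). The two roots are 34 and 45.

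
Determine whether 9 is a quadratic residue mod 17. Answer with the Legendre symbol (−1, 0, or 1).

Reciprocity: 9 ≡ 1 and 17 ≡ 1 (mod 4), so (9/17) = +(17/9).
Reduce top mod 9: now compute (8/9).
Pull out 2^3: since 9 ≡ 1 (mod 8), (2/9) = +1, so (2/9)^3 = +1.
Reached (1/9) = 1. Collecting the sign flips along the way, the symbol is +1.

1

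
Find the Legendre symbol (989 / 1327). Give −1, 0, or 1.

-1

Reciprocity: 989 ≡ 1 and 1327 ≡ 3 (mod 4), so (989/1327) = +(1327/989).
Reduce top mod 989: now compute (338/989).
Pull out 2: since 989 ≡ 5 (mod 8), (2/989) = -1.
Reciprocity: 169 ≡ 1 and 989 ≡ 1 (mod 4), so (169/989) = +(989/169).
Reduce top mod 169: now compute (144/169).
Pull out 2^4: since 169 ≡ 1 (mod 8), (2/169) = +1, so (2/169)^4 = +1.
Reciprocity: 9 ≡ 1 and 169 ≡ 1 (mod 4), so (9/169) = +(169/9).
Reduce top mod 9: now compute (7/9).
Reciprocity: 7 ≡ 3 and 9 ≡ 1 (mod 4), so (7/9) = +(9/7).
Reduce top mod 7: now compute (2/7).
Pull out 2: since 7 ≡ 7 (mod 8), (2/7) = +1.
Reached (1/7) = 1. Collecting the sign flips along the way, the symbol is -1.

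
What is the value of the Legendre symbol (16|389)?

1

Pull out 2^4: since 389 ≡ 5 (mod 8), (2/389) = -1, so (2/389)^4 = +1.
Reached (1/389) = 1. Collecting the sign flips along the way, the symbol is +1.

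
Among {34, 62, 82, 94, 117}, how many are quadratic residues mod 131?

(34/131) = +1 → QR.
(62/131) = +1 → QR.
(82/131) = -1 → non-residue.
(94/131) = +1 → QR.
(117/131) = +1 → QR.
Total quadratic residues among the 5: 4.

4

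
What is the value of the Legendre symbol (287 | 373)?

Euler's criterion: (287/373) ≡ 287^186 (mod 373).
287^2 ≡ 309 (mod 373)
287^4 ≡ 366 (mod 373)
287^8 ≡ 49 (mod 373)
287^16 ≡ 163 (mod 373)
287^32 ≡ 86 (mod 373)
287^64 ≡ 309 (mod 373)
287^128 ≡ 366 (mod 373)
287^186 = 287^(128+32+16+8+2) ≡ 1 (mod 373).
Result is 1, so (287/373) = 1.

1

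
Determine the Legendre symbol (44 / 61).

Pull out 2^2: since 61 ≡ 5 (mod 8), (2/61) = -1, so (2/61)^2 = +1.
Reciprocity: 11 ≡ 3 and 61 ≡ 1 (mod 4), so (11/61) = +(61/11).
Reduce top mod 11: now compute (6/11).
Pull out 2: since 11 ≡ 3 (mod 8), (2/11) = -1.
Reciprocity: 3 ≡ 3 and 11 ≡ 3 (mod 4), so (3/11) = −(11/3).
Reduce top mod 3: now compute (2/3).
Pull out 2: since 3 ≡ 3 (mod 8), (2/3) = -1.
Reached (1/3) = 1. Collecting the sign flips along the way, the symbol is -1.

-1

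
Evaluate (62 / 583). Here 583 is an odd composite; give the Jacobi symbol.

Pull out 2: since 583 ≡ 7 (mod 8), (2/583) = +1.
Reciprocity: 31 ≡ 3 and 583 ≡ 3 (mod 4), so (31/583) = −(583/31).
Reduce top mod 31: now compute (25/31).
Reciprocity: 25 ≡ 1 and 31 ≡ 3 (mod 4), so (25/31) = +(31/25).
Reduce top mod 25: now compute (6/25).
Pull out 2: since 25 ≡ 1 (mod 8), (2/25) = +1.
Reciprocity: 3 ≡ 3 and 25 ≡ 1 (mod 4), so (3/25) = +(25/3).
Reduce top mod 3: now compute (1/3).
Reached (1/3) = 1. Collecting the sign flips along the way, the symbol is -1.

-1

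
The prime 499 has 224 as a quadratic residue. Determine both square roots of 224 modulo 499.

Since 499 ≡ 3 (mod 4), a square root of 224 is 224^((499+1)/4) = 224^125 mod 499.
Repeated squaring: 224^2≡276, 224^4≡328, 224^8≡299, 224^16≡80, 224^32≡412, 224^64≡84 (mod 499).
224^125 = 224^(64+32+16+8+4+1) ≡ 133 (mod 499).
Check: 133² = 17689 ≡ 224 (mod 499). The two roots are 133 and 366.

133, 366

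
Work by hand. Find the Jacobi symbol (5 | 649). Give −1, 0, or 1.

Reciprocity: 5 ≡ 1 and 649 ≡ 1 (mod 4), so (5/649) = +(649/5).
Reduce top mod 5: now compute (4/5).
Pull out 2^2: since 5 ≡ 5 (mod 8), (2/5) = -1, so (2/5)^2 = +1.
Reached (1/5) = 1. Collecting the sign flips along the way, the symbol is +1.

1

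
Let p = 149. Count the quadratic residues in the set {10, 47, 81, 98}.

2

(10/149) = -1 → non-residue.
(47/149) = +1 → QR.
(81/149) = +1 → QR.
(98/149) = -1 → non-residue.
Total quadratic residues among the 4: 2.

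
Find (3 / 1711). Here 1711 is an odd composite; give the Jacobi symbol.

-1

Reciprocity: 3 ≡ 3 and 1711 ≡ 3 (mod 4), so (3/1711) = −(1711/3).
Reduce top mod 3: now compute (1/3).
Reached (1/3) = 1. Collecting the sign flips along the way, the symbol is -1.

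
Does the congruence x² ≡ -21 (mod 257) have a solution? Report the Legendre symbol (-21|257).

1

First reduce: -21 ≡ 236 (mod 257).
Pull out 2^2: since 257 ≡ 1 (mod 8), (2/257) = +1, so (2/257)^2 = +1.
Reciprocity: 59 ≡ 3 and 257 ≡ 1 (mod 4), so (59/257) = +(257/59).
Reduce top mod 59: now compute (21/59).
Reciprocity: 21 ≡ 1 and 59 ≡ 3 (mod 4), so (21/59) = +(59/21).
Reduce top mod 21: now compute (17/21).
Reciprocity: 17 ≡ 1 and 21 ≡ 1 (mod 4), so (17/21) = +(21/17).
Reduce top mod 17: now compute (4/17).
Pull out 2^2: since 17 ≡ 1 (mod 8), (2/17) = +1, so (2/17)^2 = +1.
Reached (1/17) = 1. Collecting the sign flips along the way, the symbol is +1.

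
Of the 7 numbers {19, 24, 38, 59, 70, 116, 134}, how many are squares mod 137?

3

(19/137) = +1 → QR.
(24/137) = -1 → non-residue.
(38/137) = +1 → QR.
(59/137) = +1 → QR.
(70/137) = -1 → non-residue.
(116/137) = -1 → non-residue.
(134/137) = -1 → non-residue.
Total quadratic residues among the 7: 3.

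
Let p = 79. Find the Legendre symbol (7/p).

Reciprocity: 7 ≡ 3 and 79 ≡ 3 (mod 4), so (7/79) = −(79/7).
Reduce top mod 7: now compute (2/7).
Pull out 2: since 7 ≡ 7 (mod 8), (2/7) = +1.
Reached (1/7) = 1. Collecting the sign flips along the way, the symbol is -1.

-1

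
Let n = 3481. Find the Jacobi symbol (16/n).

1

Pull out 2^4: since 3481 ≡ 1 (mod 8), (2/3481) = +1, so (2/3481)^4 = +1.
Reached (1/3481) = 1. Collecting the sign flips along the way, the symbol is +1.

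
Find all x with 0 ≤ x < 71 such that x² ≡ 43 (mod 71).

16, 55

Since 71 ≡ 3 (mod 4), a square root of 43 is 43^((71+1)/4) = 43^18 mod 71.
Repeated squaring: 43^2≡3, 43^4≡9, 43^8≡10, 43^16≡29 (mod 71).
43^18 = 43^(16+2) ≡ 16 (mod 71).
Check: 16² = 256 ≡ 43 (mod 71). The two roots are 16 and 55.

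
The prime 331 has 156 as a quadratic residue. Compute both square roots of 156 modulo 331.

90, 241

Since 331 ≡ 3 (mod 4), a square root of 156 is 156^((331+1)/4) = 156^83 mod 331.
Repeated squaring: 156^2≡173, 156^4≡139, 156^8≡123, 156^16≡234, 156^32≡141, 156^64≡21 (mod 331).
156^83 = 156^(64+16+2+1) ≡ 241 (mod 331).
Check: 241² = 58081 ≡ 156 (mod 331). The two roots are 90 and 241.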